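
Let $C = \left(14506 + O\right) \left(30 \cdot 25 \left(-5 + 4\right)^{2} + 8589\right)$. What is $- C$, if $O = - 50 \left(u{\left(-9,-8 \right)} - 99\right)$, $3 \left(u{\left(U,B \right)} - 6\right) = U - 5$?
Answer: $-181076984$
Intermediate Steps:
$u{\left(U,B \right)} = \frac{13}{3} + \frac{U}{3}$ ($u{\left(U,B \right)} = 6 + \frac{U - 5}{3} = 6 + \frac{-5 + U}{3} = 6 + \left(- \frac{5}{3} + \frac{U}{3}\right) = \frac{13}{3} + \frac{U}{3}$)
$O = \frac{14650}{3}$ ($O = - 50 \left(\left(\frac{13}{3} + \frac{1}{3} \left(-9\right)\right) - 99\right) = - 50 \left(\left(\frac{13}{3} - 3\right) - 99\right) = - 50 \left(\frac{4}{3} - 99\right) = \left(-50\right) \left(- \frac{293}{3}\right) = \frac{14650}{3} \approx 4883.3$)
$C = 181076984$ ($C = \left(14506 + \frac{14650}{3}\right) \left(30 \cdot 25 \left(-5 + 4\right)^{2} + 8589\right) = \frac{58168 \left(750 \left(-1\right)^{2} + 8589\right)}{3} = \frac{58168 \left(750 \cdot 1 + 8589\right)}{3} = \frac{58168 \left(750 + 8589\right)}{3} = \frac{58168}{3} \cdot 9339 = 181076984$)
$- C = \left(-1\right) 181076984 = -181076984$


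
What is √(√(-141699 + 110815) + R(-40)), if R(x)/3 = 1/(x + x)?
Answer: √(-15 + 800*I*√7721)/20 ≈ 9.3729 + 9.3749*I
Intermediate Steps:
R(x) = 3/(2*x) (R(x) = 3/(x + x) = 3/((2*x)) = 3*(1/(2*x)) = 3/(2*x))
√(√(-141699 + 110815) + R(-40)) = √(√(-141699 + 110815) + (3/2)/(-40)) = √(√(-30884) + (3/2)*(-1/40)) = √(2*I*√7721 - 3/80) = √(-3/80 + 2*I*√7721)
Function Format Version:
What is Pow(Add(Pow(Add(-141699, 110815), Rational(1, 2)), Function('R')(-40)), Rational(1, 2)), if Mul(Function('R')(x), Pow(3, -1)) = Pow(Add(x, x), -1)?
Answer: Mul(Rational(1, 20), Pow(Add(-15, Mul(800, I, Pow(7721, Rational(1, 2)))), Rational(1, 2))) ≈ Add(9.3729, Mul(9.3749, I))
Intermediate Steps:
Function('R')(x) = Mul(Rational(3, 2), Pow(x, -1)) (Function('R')(x) = Mul(3, Pow(Add(x, x), -1)) = Mul(3, Pow(Mul(2, x), -1)) = Mul(3, Mul(Rational(1, 2), Pow(x, -1))) = Mul(Rational(3, 2), Pow(x, -1)))
Pow(Add(Pow(Add(-141699, 110815), Rational(1, 2)), Function('R')(-40)), Rational(1, 2)) = Pow(Add(Pow(Add(-141699, 110815), Rational(1, 2)), Mul(Rational(3, 2), Pow(-40, -1))), Rational(1, 2)) = Pow(Add(Pow(-30884, Rational(1, 2)), Mul(Rational(3, 2), Rational(-1, 40))), Rational(1, 2)) = Pow(Add(Mul(2, I, Pow(7721, Rational(1, 2))), Rational(-3, 80)), Rational(1, 2)) = Pow(Add(Rational(-3, 80), Mul(2, I, Pow(7721, Rational(1, 2)))), Rational(1, 2))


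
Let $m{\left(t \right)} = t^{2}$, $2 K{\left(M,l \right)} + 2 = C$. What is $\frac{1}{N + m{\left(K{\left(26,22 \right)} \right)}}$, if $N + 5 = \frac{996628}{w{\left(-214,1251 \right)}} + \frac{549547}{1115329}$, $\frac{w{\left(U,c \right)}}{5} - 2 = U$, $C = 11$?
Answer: $- \frac{1182248740}{1092956297507} \approx -0.0010817$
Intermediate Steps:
$w{\left(U,c \right)} = 10 + 5 U$
$K{\left(M,l \right)} = \frac{9}{2}$ ($K{\left(M,l \right)} = -1 + \frac{1}{2} \cdot 11 = -1 + \frac{11}{2} = \frac{9}{2}$)
$N = - \frac{279224208623}{295562185}$ ($N = -5 + \left(\frac{996628}{10 + 5 \left(-214\right)} + \frac{549547}{1115329}\right) = -5 + \left(\frac{996628}{10 - 1070} + 549547 \cdot \frac{1}{1115329}\right) = -5 + \left(\frac{996628}{-1060} + \frac{549547}{1115329}\right) = -5 + \left(996628 \left(- \frac{1}{1060}\right) + \frac{549547}{1115329}\right) = -5 + \left(- \frac{249157}{265} + \frac{549547}{1115329}\right) = -5 - \frac{277746397698}{295562185} = - \frac{279224208623}{295562185} \approx -944.72$)
$\frac{1}{N + m{\left(K{\left(26,22 \right)} \right)}} = \frac{1}{- \frac{279224208623}{295562185} + \left(\frac{9}{2}\right)^{2}} = \frac{1}{- \frac{279224208623}{295562185} + \frac{81}{4}} = \frac{1}{- \frac{1092956297507}{1182248740}} = - \frac{1182248740}{1092956297507}$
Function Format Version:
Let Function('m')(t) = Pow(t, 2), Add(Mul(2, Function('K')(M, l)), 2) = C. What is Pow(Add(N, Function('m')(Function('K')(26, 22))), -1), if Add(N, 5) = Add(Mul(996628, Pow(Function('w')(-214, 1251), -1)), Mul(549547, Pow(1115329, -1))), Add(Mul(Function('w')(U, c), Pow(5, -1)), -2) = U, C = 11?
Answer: Rational(-1182248740, 1092956297507) ≈ -0.0010817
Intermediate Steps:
Function('w')(U, c) = Add(10, Mul(5, U))
Function('K')(M, l) = Rational(9, 2) (Function('K')(M, l) = Add(-1, Mul(Rational(1, 2), 11)) = Add(-1, Rational(11, 2)) = Rational(9, 2))
N = Rational(-279224208623, 295562185) (N = Add(-5, Add(Mul(996628, Pow(Add(10, Mul(5, -214)), -1)), Mul(549547, Pow(1115329, -1)))) = Add(-5, Add(Mul(996628, Pow(Add(10, -1070), -1)), Mul(549547, Rational(1, 1115329)))) = Add(-5, Add(Mul(996628, Pow(-1060, -1)), Rational(549547, 1115329))) = Add(-5, Add(Mul(996628, Rational(-1, 1060)), Rational(549547, 1115329))) = Add(-5, Add(Rational(-249157, 265), Rational(549547, 1115329))) = Add(-5, Rational(-277746397698, 295562185)) = Rational(-279224208623, 295562185) ≈ -944.72)
Pow(Add(N, Function('m')(Function('K')(26, 22))), -1) = Pow(Add(Rational(-279224208623, 295562185), Pow(Rational(9, 2), 2)), -1) = Pow(Add(Rational(-279224208623, 295562185), Rational(81, 4)), -1) = Pow(Rational(-1092956297507, 1182248740), -1) = Rational(-1182248740, 1092956297507)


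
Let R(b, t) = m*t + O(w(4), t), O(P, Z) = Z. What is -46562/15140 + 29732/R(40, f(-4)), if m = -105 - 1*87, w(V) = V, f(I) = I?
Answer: 51821139/1445870 ≈ 35.841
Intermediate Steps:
m = -192 (m = -105 - 87 = -192)
R(b, t) = -191*t (R(b, t) = -192*t + t = -191*t)
-46562/15140 + 29732/R(40, f(-4)) = -46562/15140 + 29732/((-191*(-4))) = -46562*1/15140 + 29732/764 = -23281/7570 + 29732*(1/764) = -23281/7570 + 7433/191 = 51821139/1445870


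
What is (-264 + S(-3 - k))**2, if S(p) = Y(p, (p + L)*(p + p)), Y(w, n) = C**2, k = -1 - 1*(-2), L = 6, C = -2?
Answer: 67600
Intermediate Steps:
k = 1 (k = -1 + 2 = 1)
Y(w, n) = 4 (Y(w, n) = (-2)**2 = 4)
S(p) = 4
(-264 + S(-3 - k))**2 = (-264 + 4)**2 = (-260)**2 = 67600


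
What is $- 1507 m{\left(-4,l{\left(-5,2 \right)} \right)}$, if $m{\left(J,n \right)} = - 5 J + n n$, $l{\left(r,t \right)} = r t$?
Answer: $-180840$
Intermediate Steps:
$m{\left(J,n \right)} = n^{2} - 5 J$ ($m{\left(J,n \right)} = - 5 J + n^{2} = n^{2} - 5 J$)
$- 1507 m{\left(-4,l{\left(-5,2 \right)} \right)} = - 1507 \left(\left(\left(-5\right) 2\right)^{2} - -20\right) = - 1507 \left(\left(-10\right)^{2} + 20\right) = - 1507 \left(100 + 20\right) = \left(-1507\right) 120 = -180840$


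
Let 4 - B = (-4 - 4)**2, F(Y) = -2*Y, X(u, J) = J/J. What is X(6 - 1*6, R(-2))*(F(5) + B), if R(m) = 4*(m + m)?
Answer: -70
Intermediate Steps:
R(m) = 8*m (R(m) = 4*(2*m) = 8*m)
X(u, J) = 1
B = -60 (B = 4 - (-4 - 4)**2 = 4 - 1*(-8)**2 = 4 - 1*64 = 4 - 64 = -60)
X(6 - 1*6, R(-2))*(F(5) + B) = 1*(-2*5 - 60) = 1*(-10 - 60) = 1*(-70) = -70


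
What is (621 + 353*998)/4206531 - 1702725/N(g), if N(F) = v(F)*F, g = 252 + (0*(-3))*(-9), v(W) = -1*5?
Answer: 22739714825/16826124 ≈ 1351.5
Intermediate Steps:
v(W) = -5
g = 252 (g = 252 + 0*(-9) = 252 + 0 = 252)
N(F) = -5*F
(621 + 353*998)/4206531 - 1702725/N(g) = (621 + 353*998)/4206531 - 1702725/((-5*252)) = (621 + 352294)*(1/4206531) - 1702725/(-1260) = 352915*(1/4206531) - 1702725*(-1/1260) = 352915/4206531 + 113515/84 = 22739714825/16826124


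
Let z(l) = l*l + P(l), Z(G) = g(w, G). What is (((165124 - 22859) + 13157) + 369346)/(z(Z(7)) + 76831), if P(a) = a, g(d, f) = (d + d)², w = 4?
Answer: 524768/80991 ≈ 6.4793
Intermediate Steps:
g(d, f) = 4*d² (g(d, f) = (2*d)² = 4*d²)
Z(G) = 64 (Z(G) = 4*4² = 4*16 = 64)
z(l) = l + l² (z(l) = l*l + l = l² + l = l + l²)
(((165124 - 22859) + 13157) + 369346)/(z(Z(7)) + 76831) = (((165124 - 22859) + 13157) + 369346)/(64*(1 + 64) + 76831) = ((142265 + 13157) + 369346)/(64*65 + 76831) = (155422 + 369346)/(4160 + 76831) = 524768/80991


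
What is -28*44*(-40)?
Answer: 49280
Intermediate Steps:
-28*44*(-40) = -1232*(-40) = 49280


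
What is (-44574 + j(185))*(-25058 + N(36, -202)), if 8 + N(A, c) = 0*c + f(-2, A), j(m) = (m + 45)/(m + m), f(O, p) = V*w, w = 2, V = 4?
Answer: 41326029470/37 ≈ 1.1169e+9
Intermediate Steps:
f(O, p) = 8 (f(O, p) = 4*2 = 8)
j(m) = (45 + m)/(2*m) (j(m) = (45 + m)/((2*m)) = (45 + m)*(1/(2*m)) = (45 + m)/(2*m))
N(A, c) = 0 (N(A, c) = -8 + (0*c + 8) = -8 + (0 + 8) = -8 + 8 = 0)
(-44574 + j(185))*(-25058 + N(36, -202)) = (-44574 + (½)*(45 + 185)/185)*(-25058 + 0) = (-44574 + (½)*(1/185)*230)*(-25058) = (-44574 + 23/37)*(-25058) = -1649215/37*(-25058) = 41326029470/37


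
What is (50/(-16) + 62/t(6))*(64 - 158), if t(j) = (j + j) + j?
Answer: -1081/36 ≈ -30.028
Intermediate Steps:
t(j) = 3*j (t(j) = 2*j + j = 3*j)
(50/(-16) + 62/t(6))*(64 - 158) = (50/(-16) + 62/((3*6)))*(64 - 158) = (50*(-1/16) + 62/18)*(-94) = (-25/8 + 62*(1/18))*(-94) = (-25/8 + 31/9)*(-94) = (23/72)*(-94) = -1081/36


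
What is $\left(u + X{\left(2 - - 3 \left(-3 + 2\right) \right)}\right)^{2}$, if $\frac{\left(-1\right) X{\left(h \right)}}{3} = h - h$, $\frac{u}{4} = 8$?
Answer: $1024$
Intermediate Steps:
$u = 32$ ($u = 4 \cdot 8 = 32$)
$X{\left(h \right)} = 0$ ($X{\left(h \right)} = - 3 \left(h - h\right) = \left(-3\right) 0 = 0$)
$\left(u + X{\left(2 - - 3 \left(-3 + 2\right) \right)}\right)^{2} = \left(32 + 0\right)^{2} = 32^{2} = 1024$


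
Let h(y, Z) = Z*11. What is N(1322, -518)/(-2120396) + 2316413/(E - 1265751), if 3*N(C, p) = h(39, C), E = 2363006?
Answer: 7359591148217/3489922669470 ≈ 2.1088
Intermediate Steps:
h(y, Z) = 11*Z
N(C, p) = 11*C/3 (N(C, p) = (11*C)/3 = 11*C/3)
N(1322, -518)/(-2120396) + 2316413/(E - 1265751) = ((11/3)*1322)/(-2120396) + 2316413/(2363006 - 1265751) = (14542/3)*(-1/2120396) + 2316413/1097255 = -7271/3180594 + 2316413*(1/1097255) = -7271/3180594 + 2316413/1097255 = 7359591148217/3489922669470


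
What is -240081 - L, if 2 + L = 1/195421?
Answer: -46916478260/195421 ≈ -2.4008e+5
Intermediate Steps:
L = -390841/195421 (L = -2 + 1/195421 = -390841/195421 ≈ -2.0000)
-240081 - L = -240081 - 1*(-390841/195421) = -240081 + 390841/195421 = -46916478260/195421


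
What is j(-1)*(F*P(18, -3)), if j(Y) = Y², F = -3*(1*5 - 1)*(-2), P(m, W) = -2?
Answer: -48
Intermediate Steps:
F = 24 (F = -3*(5 - 1)*(-2) = -3*4*(-2) = -12*(-2) = 24)
j(-1)*(F*P(18, -3)) = (-1)²*(24*(-2)) = 1*(-48) = -48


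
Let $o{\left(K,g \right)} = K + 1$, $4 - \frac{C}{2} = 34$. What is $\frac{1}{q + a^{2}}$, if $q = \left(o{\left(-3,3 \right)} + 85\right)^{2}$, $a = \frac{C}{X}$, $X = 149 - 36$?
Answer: $\frac{12769}{87969241} \approx 0.00014515$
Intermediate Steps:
$C = -60$ ($C = 8 - 68 = -60$)
$o{\left(K,g \right)} = 1 + K$
$X = 113$
$a = - \frac{60}{113} \approx -0.53097$
$q = 6889$ ($q = \left(\left(1 - 3\right) + 85\right)^{2} = \left(-2 + 85\right)^{2} = 83^{2} = 6889$)
$\frac{1}{q + a^{2}} = \frac{1}{6889 + \left(- \frac{60}{113}\right)^{2}} = \frac{1}{6889 + \frac{3600}{12769}} = \frac{1}{\frac{87969241}{12769}} = \frac{12769}{87969241}$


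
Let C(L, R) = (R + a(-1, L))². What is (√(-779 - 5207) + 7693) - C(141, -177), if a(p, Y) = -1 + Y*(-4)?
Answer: -542871 + I*√5986 ≈ -5.4287e+5 + 77.369*I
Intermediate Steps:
a(p, Y) = -1 - 4*Y
C(L, R) = (-1 + R - 4*L)² (C(L, R) = (R + (-1 - 4*L))² = (-1 + R - 4*L)²)
(√(-779 - 5207) + 7693) - C(141, -177) = (√(-779 - 5207) + 7693) - (1 - 1*(-177) + 4*141)² = (√(-5986) + 7693) - (1 + 177 + 564)² = (I*√5986 + 7693) - 1*742² = (7693 + I*√5986) - 1*550564 = (7693 + I*√5986) - 550564 = -542871 + I*√5986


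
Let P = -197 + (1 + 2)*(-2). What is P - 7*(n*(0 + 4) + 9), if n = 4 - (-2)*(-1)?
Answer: -322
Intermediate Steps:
n = 2 (n = 4 - 1*2 = 4 - 2 = 2)
P = -203 (P = -197 + 3*(-2) = -197 - 6 = -203)
P - 7*(n*(0 + 4) + 9) = -203 - 7*(2*(0 + 4) + 9) = -203 - 7*(2*4 + 9) = -203 - 7*(8 + 9) = -203 - 7*17 = -203 - 119 = -322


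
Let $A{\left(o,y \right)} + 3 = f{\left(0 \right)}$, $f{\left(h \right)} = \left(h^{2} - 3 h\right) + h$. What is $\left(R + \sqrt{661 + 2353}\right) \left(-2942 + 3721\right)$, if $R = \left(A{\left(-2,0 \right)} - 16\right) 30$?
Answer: $-444030 + 779 \sqrt{3014} \approx -4.0126 \cdot 10^{5}$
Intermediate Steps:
$f{\left(h \right)} = h^{2} - 2 h$
$A{\left(o,y \right)} = -3$ ($A{\left(o,y \right)} = -3 + 0 \left(-2 + 0\right) = -3 + 0 \left(-2\right) = -3 + 0 = -3$)
$R = -570$ ($R = \left(-3 - 16\right) 30 = \left(-19\right) 30 = -570$)
$\left(R + \sqrt{661 + 2353}\right) \left(-2942 + 3721\right) = \left(-570 + \sqrt{661 + 2353}\right) \left(-2942 + 3721\right) = \left(-570 + \sqrt{3014}\right) 779 = -444030 + 779 \sqrt{3014}$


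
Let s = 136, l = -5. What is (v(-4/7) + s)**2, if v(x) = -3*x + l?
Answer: 863041/49 ≈ 17613.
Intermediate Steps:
v(x) = -5 - 3*x (v(x) = -3*x - 5 = -5 - 3*x)
(v(-4/7) + s)**2 = ((-5 - (-12)/7) + 136)**2 = ((-5 - 3*(-4/7)) + 136)**2 = ((-5 + 12/7) + 136)**2 = (-23/7 + 136)**2 = (929/7)**2 = 863041/49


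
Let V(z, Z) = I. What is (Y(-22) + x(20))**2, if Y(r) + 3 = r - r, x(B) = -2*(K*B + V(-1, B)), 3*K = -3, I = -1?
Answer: 1521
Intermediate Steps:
V(z, Z) = -1
K = -1 (K = (1/3)*(-3) = -1)
x(B) = 2 + 2*B (x(B) = -2*(-B - 1) = -2*(-1 - B) = 2 + 2*B)
Y(r) = -3 (Y(r) = -3 + (r - r) = -3 + 0 = -3)
(Y(-22) + x(20))**2 = (-3 + (2 + 2*20))**2 = (-3 + (2 + 40))**2 = (-3 + 42)**2 = 39**2 = 1521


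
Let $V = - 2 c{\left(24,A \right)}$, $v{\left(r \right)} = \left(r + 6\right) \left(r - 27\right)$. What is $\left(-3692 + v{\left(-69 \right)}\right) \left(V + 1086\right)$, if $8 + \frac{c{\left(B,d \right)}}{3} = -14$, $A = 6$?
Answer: $2869608$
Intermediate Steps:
$c{\left(B,d \right)} = -66$ ($c{\left(B,d \right)} = -24 + 3 \left(-14\right) = -24 - 42 = -66$)
$v{\left(r \right)} = \left(-27 + r\right) \left(6 + r\right)$ ($v{\left(r \right)} = \left(6 + r\right) \left(-27 + r\right) = \left(-27 + r\right) \left(6 + r\right)$)
$V = 132$ ($V = \left(-2\right) \left(-66\right) = 132$)
$\left(-3692 + v{\left(-69 \right)}\right) \left(V + 1086\right) = \left(-3692 - \left(-1287 - 4761\right)\right) \left(132 + 1086\right) = \left(-3692 + \left(-162 + 4761 + 1449\right)\right) 1218 = \left(-3692 + 6048\right) 1218 = 2356 \cdot 1218 = 2869608$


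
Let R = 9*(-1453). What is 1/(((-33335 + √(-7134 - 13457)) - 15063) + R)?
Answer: -61475/3779196216 - I*√20591/3779196216 ≈ -1.6267e-5 - 3.797e-8*I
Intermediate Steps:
R = -13077
1/(((-33335 + √(-7134 - 13457)) - 15063) + R) = 1/(((-33335 + √(-7134 - 13457)) - 15063) - 13077) = 1/(((-33335 + √(-20591)) - 15063) - 13077) = 1/(((-33335 + I*√20591) - 15063) - 13077) = 1/((-48398 + I*√20591) - 13077) = 1/(-61475 + I*√20591)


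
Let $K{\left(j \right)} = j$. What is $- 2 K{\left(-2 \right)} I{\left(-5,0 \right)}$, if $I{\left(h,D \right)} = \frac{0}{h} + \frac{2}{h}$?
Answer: $- \frac{8}{5} \approx -1.6$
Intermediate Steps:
$I{\left(h,D \right)} = \frac{2}{h}$ ($I{\left(h,D \right)} = 0 + \frac{2}{h} = \frac{2}{h}$)
$- 2 K{\left(-2 \right)} I{\left(-5,0 \right)} = \left(-2\right) \left(-2\right) \frac{2}{-5} = 4 \cdot 2 \left(- \frac{1}{5}\right) = 4 \left(- \frac{2}{5}\right) = - \frac{8}{5}$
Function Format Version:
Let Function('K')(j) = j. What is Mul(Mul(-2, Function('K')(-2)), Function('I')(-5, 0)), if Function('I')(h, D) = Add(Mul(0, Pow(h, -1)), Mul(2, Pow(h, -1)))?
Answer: Rational(-8, 5) ≈ -1.6000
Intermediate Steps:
Function('I')(h, D) = Mul(2, Pow(h, -1)) (Function('I')(h, D) = Add(0, Mul(2, Pow(h, -1))) = Mul(2, Pow(h, -1)))
Mul(Mul(-2, Function('K')(-2)), Function('I')(-5, 0)) = Mul(Mul(-2, -2), Mul(2, Pow(-5, -1))) = Mul(4, Mul(2, Rational(-1, 5))) = Mul(4, Rational(-2, 5)) = Rational(-8, 5)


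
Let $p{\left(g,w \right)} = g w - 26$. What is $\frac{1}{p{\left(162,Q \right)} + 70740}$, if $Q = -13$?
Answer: $\frac{1}{68608} \approx 1.4576 \cdot 10^{-5}$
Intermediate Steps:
$p{\left(g,w \right)} = -26 + g w$
$\frac{1}{p{\left(162,Q \right)} + 70740} = \frac{1}{\left(-26 + 162 \left(-13\right)\right) + 70740} = \frac{1}{\left(-26 - 2106\right) + 70740} = \frac{1}{-2132 + 70740} = \frac{1}{68608}$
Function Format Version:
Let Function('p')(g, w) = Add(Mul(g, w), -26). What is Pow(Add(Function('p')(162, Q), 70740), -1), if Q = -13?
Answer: Rational(1, 68608) ≈ 1.4576e-5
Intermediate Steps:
Function('p')(g, w) = Add(-26, Mul(g, w))
Pow(Add(Function('p')(162, Q), 70740), -1) = Pow(Add(Add(-26, Mul(162, -13)), 70740), -1) = Pow(Add(Add(-26, -2106), 70740), -1) = Pow(Add(-2132, 70740), -1) = Pow(68608, -1) = Rational(1, 68608)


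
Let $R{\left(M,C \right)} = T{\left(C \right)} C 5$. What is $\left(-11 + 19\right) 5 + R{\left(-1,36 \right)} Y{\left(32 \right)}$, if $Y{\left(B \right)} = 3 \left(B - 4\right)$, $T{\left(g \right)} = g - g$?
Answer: $40$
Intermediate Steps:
$T{\left(g \right)} = 0$
$R{\left(M,C \right)} = 0$ ($R{\left(M,C \right)} = 0 C 5 = 0 \cdot 5 = 0$)
$Y{\left(B \right)} = -12 + 3 B$ ($Y{\left(B \right)} = 3 \left(-4 + B\right) = -12 + 3 B$)
$\left(-11 + 19\right) 5 + R{\left(-1,36 \right)} Y{\left(32 \right)} = \left(-11 + 19\right) 5 + 0 \left(-12 + 3 \cdot 32\right) = 8 \cdot 5 + 0 \left(-12 + 96\right) = 40 + 0 \cdot 84 = 40 + 0 = 40$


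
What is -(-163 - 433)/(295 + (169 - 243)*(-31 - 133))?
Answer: 596/12431 ≈ 0.047945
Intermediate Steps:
-(-163 - 433)/(295 + (169 - 243)*(-31 - 133)) = -(-596)/(295 - 74*(-164)) = -(-596)/(295 + 12136) = -(-596)/12431 = -1*(-596/12431) = 596/12431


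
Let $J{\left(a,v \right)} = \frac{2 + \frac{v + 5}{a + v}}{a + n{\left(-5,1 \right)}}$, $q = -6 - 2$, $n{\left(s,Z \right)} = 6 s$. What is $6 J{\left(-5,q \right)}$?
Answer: $- \frac{174}{455} \approx -0.38242$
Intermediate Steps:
$q = -8$ ($q = -6 - 2 = -8$)
$J{\left(a,v \right)} = \frac{2 + \frac{5 + v}{a + v}}{-30 + a}$ ($J{\left(a,v \right)} = \frac{2 + \frac{v + 5}{a + v}}{a + 6 \left(-5\right)} = \frac{2 + \frac{5 + v}{a + v}}{a - 30} = \frac{2 + \frac{5 + v}{a + v}}{-30 + a}$)
$6 J{\left(-5,q \right)} = 6 \frac{5 + 2 \left(-5\right) + 3 \left(-8\right)}{\left(-5\right)^{2} - -150 - -240 - -40} = 6 \frac{5 - 10 - 24}{25 + 150 + 240 + 40} = 6 \cdot \frac{1}{455} \left(-29\right) = 6 \left(- \frac{29}{455}\right) = - \frac{174}{455}$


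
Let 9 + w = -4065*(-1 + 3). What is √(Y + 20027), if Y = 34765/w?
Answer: 2*√331593009333/8139 ≈ 141.50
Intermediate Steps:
w = -8139 (w = -9 - 4065*(-1 + 3) = -9 - 4065*2 = -9 - 8130 = -8139)
Y = -34765/8139 (Y = 34765/(-8139) = 34765*(-1/8139) = -34765/8139 ≈ -4.2714)
√(Y + 20027) = √(-34765/8139 + 20027) = √(162964988/8139) = 2*√331593009333/8139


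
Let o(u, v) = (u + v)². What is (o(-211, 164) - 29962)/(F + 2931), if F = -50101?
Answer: 27753/47170 ≈ 0.58836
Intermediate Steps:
(o(-211, 164) - 29962)/(F + 2931) = ((-211 + 164)² - 29962)/(-50101 + 2931) = ((-47)² - 29962)/(-47170) = (2209 - 29962)*(-1/47170) = -27753*(-1/47170) = 27753/47170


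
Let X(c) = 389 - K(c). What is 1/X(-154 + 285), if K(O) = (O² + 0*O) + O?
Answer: -1/16903 ≈ -5.9161e-5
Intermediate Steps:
K(O) = O + O² (K(O) = (O² + 0) + O = O² + O = O + O²)
X(c) = 389 - c*(1 + c)
1/X(-154 + 285) = 1/(389 - (-154 + 285)*(1 + (-154 + 285))) = 1/(389 - 1*131*(1 + 131)) = 1/(389 - 1*131*132) = 1/(389 - 17292) = 1/(-16903) = -1/16903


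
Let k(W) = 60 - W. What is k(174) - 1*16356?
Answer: -16470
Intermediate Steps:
k(174) - 1*16356 = (60 - 1*174) - 1*16356 = (60 - 174) - 16356 = -114 - 16356 = -16470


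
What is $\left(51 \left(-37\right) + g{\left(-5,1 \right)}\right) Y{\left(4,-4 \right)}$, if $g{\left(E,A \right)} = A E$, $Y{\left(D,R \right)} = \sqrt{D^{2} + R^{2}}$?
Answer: $- 7568 \sqrt{2} \approx -10703.0$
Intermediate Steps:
$\left(51 \left(-37\right) + g{\left(-5,1 \right)}\right) Y{\left(4,-4 \right)} = \left(51 \left(-37\right) + 1 \left(-5\right)\right) \sqrt{4^{2} + \left(-4\right)^{2}} = \left(-1887 - 5\right) \sqrt{16 + 16} = - 1892 \sqrt{32} = - 1892 \cdot 4 \sqrt{2} = - 7568 \sqrt{2}$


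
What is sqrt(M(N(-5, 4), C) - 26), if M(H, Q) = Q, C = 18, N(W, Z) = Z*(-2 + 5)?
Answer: 2*I*sqrt(2) ≈ 2.8284*I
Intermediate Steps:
N(W, Z) = 3*Z (N(W, Z) = Z*3 = 3*Z)
sqrt(M(N(-5, 4), C) - 26) = sqrt(18 - 26) = sqrt(-8) = 2*I*sqrt(2)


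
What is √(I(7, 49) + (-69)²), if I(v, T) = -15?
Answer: √4746 ≈ 68.891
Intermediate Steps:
√(I(7, 49) + (-69)²) = √(-15 + (-69)²) = √(-15 + 4761) = √4746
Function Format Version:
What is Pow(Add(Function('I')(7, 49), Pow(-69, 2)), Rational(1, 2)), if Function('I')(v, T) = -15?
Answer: Pow(4746, Rational(1, 2)) ≈ 68.891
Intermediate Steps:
Pow(Add(Function('I')(7, 49), Pow(-69, 2)), Rational(1, 2)) = Pow(Add(-15, Pow(-69, 2)), Rational(1, 2)) = Pow(Add(-15, 4761), Rational(1, 2)) = Pow(4746, Rational(1, 2))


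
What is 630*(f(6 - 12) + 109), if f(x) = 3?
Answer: 70560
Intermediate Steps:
630*(f(6 - 12) + 109) = 630*(3 + 109) = 630*112 = 70560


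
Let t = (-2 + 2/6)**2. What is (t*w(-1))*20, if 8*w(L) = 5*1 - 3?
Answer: 125/9 ≈ 13.889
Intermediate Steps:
t = 25/9 (t = (-2 + 2*(1/6))**2 = (-2 + 1/3)**2 = (-5/3)**2 = 25/9 ≈ 2.7778)
w(L) = 1/4 (w(L) = (5*1 - 3)/8 = (5 - 3)/8 = (1/8)*2 = 1/4)
(t*w(-1))*20 = ((25/9)*(1/4))*20 = (25/36)*20 = 125/9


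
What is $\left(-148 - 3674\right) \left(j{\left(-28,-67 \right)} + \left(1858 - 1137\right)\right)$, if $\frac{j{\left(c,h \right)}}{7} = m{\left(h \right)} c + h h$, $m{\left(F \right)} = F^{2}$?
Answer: $3239909400$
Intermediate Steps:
$j{\left(c,h \right)} = 7 h^{2} + 7 c h^{2}$ ($j{\left(c,h \right)} = 7 \left(h^{2} c + h h\right) = 7 \left(c h^{2} + h^{2}\right) = 7 \left(h^{2} + c h^{2}\right) = 7 h^{2} + 7 c h^{2}$)
$\left(-148 - 3674\right) \left(j{\left(-28,-67 \right)} + \left(1858 - 1137\right)\right) = \left(-148 - 3674\right) \left(7 \left(-67\right)^{2} \left(1 - 28\right) + \left(1858 - 1137\right)\right) = - 3822 \left(7 \cdot 4489 \left(-27\right) + \left(1858 - 1137\right)\right) = - 3822 \left(-848421 + 721\right) = \left(-3822\right) \left(-847700\right) = 3239909400$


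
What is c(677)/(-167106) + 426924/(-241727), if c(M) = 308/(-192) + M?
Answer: -3432231520925/1938913538976 ≈ -1.7702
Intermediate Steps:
c(M) = -77/48 + M (c(M) = 308*(-1/192) + M = -77/48 + M)
c(677)/(-167106) + 426924/(-241727) = (-77/48 + 677)/(-167106) + 426924/(-241727) = (32419/48)*(-1/167106) + 426924*(-1/241727) = -32419/8021088 - 426924/241727 = -3432231520925/1938913538976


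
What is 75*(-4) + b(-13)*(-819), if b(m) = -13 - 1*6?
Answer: 15261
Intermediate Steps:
b(m) = -19 (b(m) = -13 - 6 = -19)
75*(-4) + b(-13)*(-819) = 75*(-4) - 19*(-819) = -300 + 15561 = 15261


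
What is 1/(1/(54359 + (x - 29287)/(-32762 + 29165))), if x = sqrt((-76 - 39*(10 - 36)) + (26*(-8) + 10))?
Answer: 195558610/3597 - 2*sqrt(185)/3597 ≈ 54367.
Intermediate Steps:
x = 2*sqrt(185) (x = sqrt((-76 - 39*(-26)) + (-208 + 10)) = sqrt((-76 + 1014) - 198) = sqrt(938 - 198) = sqrt(740) = 2*sqrt(185) ≈ 27.203)
1/(1/(54359 + (x - 29287)/(-32762 + 29165))) = 1/(1/(54359 + (2*sqrt(185) - 29287)/(-32762 + 29165))) = 1/(1/(54359 + (-29287 + 2*sqrt(185))/(-3597))) = 1/(1/(54359 + (-29287 + 2*sqrt(185))*(-1/3597))) = 1/(1/(54359 + (29287/3597 - 2*sqrt(185)/3597))) = 1/(1/(195558610/3597 - 2*sqrt(185)/3597)) = 195558610/3597 - 2*sqrt(185)/3597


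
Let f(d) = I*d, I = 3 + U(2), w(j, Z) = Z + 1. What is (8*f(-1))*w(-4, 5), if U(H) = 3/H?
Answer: -216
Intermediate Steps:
w(j, Z) = 1 + Z
I = 9/2 (I = 3 + 3/2 = 9/2 ≈ 4.5000)
f(d) = 9*d/2
(8*f(-1))*w(-4, 5) = (8*((9/2)*(-1)))*(1 + 5) = (8*(-9/2))*6 = -36*6 = -216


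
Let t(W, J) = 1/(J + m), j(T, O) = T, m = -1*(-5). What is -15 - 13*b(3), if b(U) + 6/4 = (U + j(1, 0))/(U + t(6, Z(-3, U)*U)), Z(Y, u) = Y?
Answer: -317/22 ≈ -14.409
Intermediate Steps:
m = 5
t(W, J) = 1/(5 + J) (t(W, J) = 1/(J + 5) = 1/(5 + J))
b(U) = -3/2 + (1 + U)/(U + 1/(5 - 3*U)) (b(U) = -3/2 + (U + 1)/(U + 1/(5 - 3*U)) = -3/2 + (1 + U)/(U + 1/(5 - 3*U)))
-15 - 13*b(3) = -15 - 13*(-7 - 3*3² + 11*3)/(2*(-1 - 5*3 + 3*3²)) = -15 - 13*(-7 - 3*9 + 33)/(2*(-1 - 15 + 3*9)) = -15 - 13*(-7 - 27 + 33)/(2*(-1 - 15 + 27)) = -15 - 13*(-1)/(2*11) = -15 - 13*(-1/22) = -15 + 13/22 = -317/22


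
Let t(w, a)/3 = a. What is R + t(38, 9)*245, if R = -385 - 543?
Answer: 5687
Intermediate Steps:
R = -928
t(w, a) = 3*a
R + t(38, 9)*245 = -928 + (3*9)*245 = -928 + 27*245 = -928 + 6615 = 5687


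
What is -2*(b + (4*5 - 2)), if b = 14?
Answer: -64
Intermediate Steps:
-2*(b + (4*5 - 2)) = -2*(14 + (4*5 - 2)) = -2*(14 + (20 - 2)) = -2*(14 + 18) = -2*32 = -64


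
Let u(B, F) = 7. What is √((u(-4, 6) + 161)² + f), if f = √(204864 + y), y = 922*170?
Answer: √(28224 + 2*√90401) ≈ 169.78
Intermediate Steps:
y = 156740
f = 2*√90401 (f = √(204864 + 156740) = √361604 = 2*√90401 ≈ 601.33)
√((u(-4, 6) + 161)² + f) = √((7 + 161)² + 2*√90401) = √(168² + 2*√90401) = √(28224 + 2*√90401)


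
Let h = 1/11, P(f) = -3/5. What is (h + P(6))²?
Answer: 784/3025 ≈ 0.25917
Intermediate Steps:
P(f) = -⅗ (P(f) = -3*⅕ = -⅗)
h = 1/11 ≈ 0.090909
(h + P(6))² = (1/11 - ⅗)² = (-28/55)² = 784/3025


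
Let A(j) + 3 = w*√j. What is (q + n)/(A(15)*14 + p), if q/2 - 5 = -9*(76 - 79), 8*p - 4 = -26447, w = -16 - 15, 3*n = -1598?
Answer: 301210192/1608879243 - 39053056*√15/1608879243 ≈ 0.093207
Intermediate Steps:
n = -1598/3 (n = (⅓)*(-1598) = -1598/3 ≈ -532.67)
w = -31
p = -26443/8 (p = ½ + (⅛)*(-26447) = ½ - 26447/8 = -26443/8 ≈ -3305.4)
A(j) = -3 - 31*√j
q = 64 (q = 10 + 2*(-9*(76 - 79)) = 10 + 2*(-9*(-3)) = 10 + 2*27 = 10 + 54 = 64)
(q + n)/(A(15)*14 + p) = (64 - 1598/3)/((-3 - 31*√15)*14 - 26443/8) = -1406/(3*((-42 - 434*√15) - 26443/8)) = -1406/(3*(-26779/8 - 434*√15))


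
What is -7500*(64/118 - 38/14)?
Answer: 6727500/413 ≈ 16289.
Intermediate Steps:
-7500*(64/118 - 38/14) = -7500*(64*(1/118) - 38*1/14) = -7500*(32/59 - 19/7) = -7500*(-897/413) = 6727500/413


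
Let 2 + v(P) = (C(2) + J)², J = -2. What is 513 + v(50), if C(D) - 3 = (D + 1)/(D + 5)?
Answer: 25139/49 ≈ 513.04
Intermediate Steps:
C(D) = 3 + (1 + D)/(5 + D) (C(D) = 3 + (D + 1)/(D + 5) = 3 + (1 + D)/(5 + D))
v(P) = 2/49 (v(P) = -2 + (4*(4 + 2)/(5 + 2) - 2)² = -2 + (4*6/7 - 2)² = -2 + (4*(⅐)*6 - 2)² = -2 + (24/7 - 2)² = -2 + (10/7)² = -2 + 100/49 = 2/49)
513 + v(50) = 513 + 2/49 = 25139/49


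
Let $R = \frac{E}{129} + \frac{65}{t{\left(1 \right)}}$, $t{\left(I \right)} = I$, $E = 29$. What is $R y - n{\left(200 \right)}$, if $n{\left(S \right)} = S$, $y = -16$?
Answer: $- \frac{160424}{129} \approx -1243.6$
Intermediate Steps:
$R = \frac{8414}{129}$ ($R = \frac{29}{129} + \frac{65}{1} = 29 \cdot \frac{1}{129} + 65 \cdot 1 = \frac{29}{129} + 65 = \frac{8414}{129} \approx 65.225$)
$R y - n{\left(200 \right)} = \frac{8414}{129} \left(-16\right) - 200 = - \frac{134624}{129} - 200 = - \frac{160424}{129}$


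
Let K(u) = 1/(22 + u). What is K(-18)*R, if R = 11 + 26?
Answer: 37/4 ≈ 9.2500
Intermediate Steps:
R = 37
K(-18)*R = 37/(22 - 18) = 37/4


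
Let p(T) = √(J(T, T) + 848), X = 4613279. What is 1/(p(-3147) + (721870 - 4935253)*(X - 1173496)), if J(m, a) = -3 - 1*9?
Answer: -762795958731/11055295818470563647476815 - 2*√209/210050620550940709302059485 ≈ -6.8998e-14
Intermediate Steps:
J(m, a) = -12 (J(m, a) = -3 - 9 = -12)
p(T) = 2*√209 (p(T) = √(-12 + 848) = √836 = 2*√209)
1/(p(-3147) + (721870 - 4935253)*(X - 1173496)) = 1/(2*√209 + (721870 - 4935253)*(4613279 - 1173496)) = 1/(2*√209 - 4213383*3439783) = 1/(2*√209 - 14493123215889) = 1/(-14493123215889 + 2*√209)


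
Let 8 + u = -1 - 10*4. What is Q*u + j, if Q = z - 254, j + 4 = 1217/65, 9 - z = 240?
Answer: 1545682/65 ≈ 23780.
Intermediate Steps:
z = -231 (z = 9 - 1*240 = 9 - 240 = -231)
j = 957/65 (j = -4 + 1217/65 = 957/65 ≈ 14.723)
u = -49 (u = -8 + (-1 - 10*4) = -8 + (-1 - 40) = -8 - 41 = -49)
Q = -485 (Q = -231 - 254 = -485)
Q*u + j = -485*(-49) + 957/65 = 23765 + 957/65 = 1545682/65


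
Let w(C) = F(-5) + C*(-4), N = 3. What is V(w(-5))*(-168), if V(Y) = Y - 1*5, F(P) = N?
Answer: -3024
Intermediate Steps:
F(P) = 3
w(C) = 3 - 4*C (w(C) = 3 + C*(-4) = 3 - 4*C)
V(Y) = -5 + Y (V(Y) = Y - 5 = -5 + Y)
V(w(-5))*(-168) = (-5 + (3 - 4*(-5)))*(-168) = (-5 + (3 + 20))*(-168) = (-5 + 23)*(-168) = 18*(-168) = -3024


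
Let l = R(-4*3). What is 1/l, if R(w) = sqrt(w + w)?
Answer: -I*sqrt(6)/12 ≈ -0.20412*I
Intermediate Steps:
R(w) = sqrt(2)*sqrt(w) (R(w) = sqrt(2*w) = sqrt(2)*sqrt(w))
l = 2*I*sqrt(6) (l = sqrt(2)*sqrt(-4*3) = sqrt(2)*sqrt(-12) = sqrt(2)*(2*I*sqrt(3)) = 2*I*sqrt(6) ≈ 4.899*I)
1/l = 1/(2*I*sqrt(6)) = -I*sqrt(6)/12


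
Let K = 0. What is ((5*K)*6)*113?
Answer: 0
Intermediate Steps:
((5*K)*6)*113 = ((5*0)*6)*113 = (0*6)*113 = 0*113 = 0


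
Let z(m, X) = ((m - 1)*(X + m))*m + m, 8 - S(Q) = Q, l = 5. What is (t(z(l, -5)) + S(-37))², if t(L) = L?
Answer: 2500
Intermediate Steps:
S(Q) = 8 - Q
z(m, X) = m + m*(-1 + m)*(X + m) (z(m, X) = ((-1 + m)*(X + m))*m + m = m*(-1 + m)*(X + m) + m = m + m*(-1 + m)*(X + m))
(t(z(l, -5)) + S(-37))² = (5*(1 + 5² - 1*(-5) - 1*5 - 5*5) + (8 - 1*(-37)))² = (5*(1 + 25 + 5 - 5 - 25) + (8 + 37))² = (5*1 + 45)² = (5 + 45)² = 50² = 2500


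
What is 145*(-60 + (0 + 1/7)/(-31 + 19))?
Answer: -730945/84 ≈ -8701.7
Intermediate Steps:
145*(-60 + (0 + 1/7)/(-31 + 19)) = 145*(-60 + (0 + ⅐)/(-12)) = 145*(-60 + (⅐)*(-1/12)) = 145*(-60 - 1/84) = 145*(-5041/84) = -730945/84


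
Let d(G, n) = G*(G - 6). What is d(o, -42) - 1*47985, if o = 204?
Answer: -7593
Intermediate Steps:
d(G, n) = G*(-6 + G)
d(o, -42) - 1*47985 = 204*(-6 + 204) - 1*47985 = 204*198 - 47985 = 40392 - 47985 = -7593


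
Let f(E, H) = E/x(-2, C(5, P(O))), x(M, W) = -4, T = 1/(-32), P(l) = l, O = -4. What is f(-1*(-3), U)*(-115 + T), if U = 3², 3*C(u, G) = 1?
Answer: 11043/128 ≈ 86.273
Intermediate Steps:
C(u, G) = ⅓ (C(u, G) = (⅓)*1 = ⅓)
T = -1/32 ≈ -0.031250
U = 9
f(E, H) = -E/4 (f(E, H) = E/(-4) = E*(-¼) = -E/4)
f(-1*(-3), U)*(-115 + T) = (-(-1)*(-3)/4)*(-115 - 1/32) = -¼*3*(-3681/32) = -¾*(-3681/32) = 11043/128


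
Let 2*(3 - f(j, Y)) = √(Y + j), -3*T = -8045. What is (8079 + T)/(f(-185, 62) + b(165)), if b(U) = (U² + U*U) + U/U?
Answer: 7031536112/35582857761 + 64564*I*√123/35582857761 ≈ 0.19761 + 2.0123e-5*I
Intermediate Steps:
T = 8045/3 (T = -⅓*(-8045) = 8045/3 ≈ 2681.7)
f(j, Y) = 3 - √(Y + j)/2
b(U) = 1 + 2*U² (b(U) = (U² + U²) + 1 = 2*U² + 1 = 1 + 2*U²)
(8079 + T)/(f(-185, 62) + b(165)) = (8079 + 8045/3)/((3 - √(62 - 185)/2) + (1 + 2*165²)) = 32282/(3*((3 - I*√123/2) + (1 + 2*27225))) = 32282/(3*((3 - I*√123/2) + (1 + 54450))) = 32282/(3*((3 - I*√123/2) + 54451)) = 32282/(3*(54454 - I*√123/2))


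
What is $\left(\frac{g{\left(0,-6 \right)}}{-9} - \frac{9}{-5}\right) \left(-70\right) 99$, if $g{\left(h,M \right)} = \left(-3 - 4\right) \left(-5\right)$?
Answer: $14476$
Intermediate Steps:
$g{\left(h,M \right)} = 35$ ($g{\left(h,M \right)} = \left(-7\right) \left(-5\right) = 35$)
$\left(\frac{g{\left(0,-6 \right)}}{-9} - \frac{9}{-5}\right) \left(-70\right) 99 = \left(\frac{35}{-9} - \frac{9}{-5}\right) \left(-70\right) 99 = \left(35 \left(- \frac{1}{9}\right) - - \frac{9}{5}\right) \left(-70\right) 99 = \left(- \frac{35}{9} + \frac{9}{5}\right) \left(-70\right) 99 = \left(- \frac{94}{45}\right) \left(-70\right) 99 = \frac{1316}{9} \cdot 99 = 14476$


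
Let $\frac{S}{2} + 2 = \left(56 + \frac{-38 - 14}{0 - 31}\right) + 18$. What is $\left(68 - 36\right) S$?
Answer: $\frac{146176}{31} \approx 4715.4$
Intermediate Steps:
$S = \frac{4568}{31}$ ($S = -4 + 2 \left(\left(56 + \frac{-38 - 14}{0 - 31}\right) + 18\right) = -4 + 2 \left(\left(56 - \frac{52}{-31}\right) + 18\right) = -4 + 2 \left(\left(56 - - \frac{52}{31}\right) + 18\right) = -4 + 2 \left(\left(56 + \frac{52}{31}\right) + 18\right) = -4 + 2 \left(\frac{1788}{31} + 18\right) = -4 + 2 \cdot \frac{2346}{31} = -4 + \frac{4692}{31} = \frac{4568}{31} \approx 147.35$)
$\left(68 - 36\right) S = \left(68 - 36\right) \frac{4568}{31} = 32 \cdot \frac{4568}{31} = \frac{146176}{31}$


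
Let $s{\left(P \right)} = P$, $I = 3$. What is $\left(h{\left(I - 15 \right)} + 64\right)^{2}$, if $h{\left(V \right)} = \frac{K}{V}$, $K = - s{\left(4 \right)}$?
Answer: $\frac{37249}{9} \approx 4138.8$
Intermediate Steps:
$K = -4$ ($K = \left(-1\right) 4 = -4$)
$h{\left(V \right)} = - \frac{4}{V}$
$\left(h{\left(I - 15 \right)} + 64\right)^{2} = \left(- \frac{4}{3 - 15} + 64\right)^{2} = \left(- \frac{4}{-12} + 64\right)^{2} = \left(\left(-4\right) \left(- \frac{1}{12}\right) + 64\right)^{2} = \left(\frac{1}{3} + 64\right)^{2} = \left(\frac{193}{3}\right)^{2} = \frac{37249}{9}$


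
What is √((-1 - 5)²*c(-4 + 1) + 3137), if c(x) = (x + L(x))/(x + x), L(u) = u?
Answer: √3173 ≈ 56.329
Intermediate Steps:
c(x) = 1 (c(x) = (x + x)/(x + x) = (2*x)/((2*x)) = (2*x)*(1/(2*x)) = 1)
√((-1 - 5)²*c(-4 + 1) + 3137) = √((-1 - 5)²*1 + 3137) = √((-6)²*1 + 3137) = √(36*1 + 3137) = √(36 + 3137) = √3173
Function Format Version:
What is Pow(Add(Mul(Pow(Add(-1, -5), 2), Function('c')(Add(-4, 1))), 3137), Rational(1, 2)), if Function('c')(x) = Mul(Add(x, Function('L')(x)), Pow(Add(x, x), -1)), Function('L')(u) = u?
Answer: Pow(3173, Rational(1, 2)) ≈ 56.329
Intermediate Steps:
Function('c')(x) = 1 (Function('c')(x) = Mul(Add(x, x), Pow(Add(x, x), -1)) = Mul(Mul(2, x), Pow(Mul(2, x), -1)) = Mul(Mul(2, x), Mul(Rational(1, 2), Pow(x, -1))) = 1)
Pow(Add(Mul(Pow(Add(-1, -5), 2), Function('c')(Add(-4, 1))), 3137), Rational(1, 2)) = Pow(Add(Mul(Pow(Add(-1, -5), 2), 1), 3137), Rational(1, 2)) = Pow(Add(Mul(Pow(-6, 2), 1), 3137), Rational(1, 2)) = Pow(Add(Mul(36, 1), 3137), Rational(1, 2)) = Pow(Add(36, 3137), Rational(1, 2)) = Pow(3173, Rational(1, 2))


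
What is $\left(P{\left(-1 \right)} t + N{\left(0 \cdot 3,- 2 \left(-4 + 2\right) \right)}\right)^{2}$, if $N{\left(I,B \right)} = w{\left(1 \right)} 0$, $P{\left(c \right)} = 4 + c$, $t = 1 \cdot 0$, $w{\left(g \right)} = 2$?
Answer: $0$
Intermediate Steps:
$t = 0$
$N{\left(I,B \right)} = 0$ ($N{\left(I,B \right)} = 2 \cdot 0 = 0$)
$\left(P{\left(-1 \right)} t + N{\left(0 \cdot 3,- 2 \left(-4 + 2\right) \right)}\right)^{2} = \left(\left(4 - 1\right) 0 + 0\right)^{2} = \left(3 \cdot 0 + 0\right)^{2} = \left(0 + 0\right)^{2} = 0^{2} = 0$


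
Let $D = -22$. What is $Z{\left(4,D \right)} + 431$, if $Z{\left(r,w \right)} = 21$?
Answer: $452$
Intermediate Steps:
$Z{\left(4,D \right)} + 431 = 21 + 431 = 452$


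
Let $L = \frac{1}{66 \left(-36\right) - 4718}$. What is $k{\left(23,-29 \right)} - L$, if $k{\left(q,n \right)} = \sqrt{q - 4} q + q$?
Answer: $\frac{163163}{7094} + 23 \sqrt{19} \approx 123.25$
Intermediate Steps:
$k{\left(q,n \right)} = q + q \sqrt{-4 + q}$ ($k{\left(q,n \right)} = \sqrt{-4 + q} q + q = q \sqrt{-4 + q} + q = q + q \sqrt{-4 + q}$)
$L = - \frac{1}{7094}$ ($L = \frac{1}{-2376 - 4718} = \frac{1}{-7094} = - \frac{1}{7094} \approx -0.00014096$)
$k{\left(23,-29 \right)} - L = 23 \left(1 + \sqrt{-4 + 23}\right) - - \frac{1}{7094} = 23 \left(1 + \sqrt{19}\right) + \frac{1}{7094} = \left(23 + 23 \sqrt{19}\right) + \frac{1}{7094} = \frac{163163}{7094} + 23 \sqrt{19}$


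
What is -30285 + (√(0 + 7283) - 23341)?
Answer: -53626 + √7283 ≈ -53541.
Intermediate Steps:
-30285 + (√(0 + 7283) - 23341) = -30285 + (√7283 - 23341) = -30285 + (-23341 + √7283) = -53626 + √7283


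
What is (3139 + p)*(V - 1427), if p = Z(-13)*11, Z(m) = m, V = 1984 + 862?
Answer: 4251324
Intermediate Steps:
V = 2846
p = -143 (p = -13*11 = -143)
(3139 + p)*(V - 1427) = (3139 - 143)*(2846 - 1427) = 2996*1419 = 4251324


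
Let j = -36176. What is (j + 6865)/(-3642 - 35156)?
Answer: 29311/38798 ≈ 0.75548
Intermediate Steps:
(j + 6865)/(-3642 - 35156) = (-36176 + 6865)/(-3642 - 35156) = -29311/(-38798) = -29311*(-1/38798) = 29311/38798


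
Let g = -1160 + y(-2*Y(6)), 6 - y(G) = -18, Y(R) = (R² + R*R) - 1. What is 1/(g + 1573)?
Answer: 1/437 ≈ 0.0022883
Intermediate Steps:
Y(R) = -1 + 2*R² (Y(R) = (R² + R²) - 1 = 2*R² - 1 = -1 + 2*R²)
y(G) = 24 (y(G) = 6 - 1*(-18) = 6 + 18 = 24)
g = -1136 (g = -1160 + 24 = -1136)
1/(g + 1573) = 1/(-1136 + 1573) = 1/437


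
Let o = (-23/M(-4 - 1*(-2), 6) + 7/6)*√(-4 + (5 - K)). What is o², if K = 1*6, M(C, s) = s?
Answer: -320/9 ≈ -35.556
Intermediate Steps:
K = 6
o = -8*I*√5/3 (o = (-23/6 + 7/6)*√(-4 + (5 - 1*6)) = (-23*⅙ + 7*(⅙))*√(-4 + (5 - 6)) = (-23/6 + 7/6)*√(-4 - 1) = -8*I*√5/3 ≈ -5.9628*I)
o² = (-8*I*√5/3)² = -320/9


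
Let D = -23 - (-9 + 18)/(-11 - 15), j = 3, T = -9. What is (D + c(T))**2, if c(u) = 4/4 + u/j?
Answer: 410881/676 ≈ 607.81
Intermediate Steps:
c(u) = 1 + u/3 (c(u) = 4/4 + u/3 = 4*(1/4) + u*(1/3) = 1 + u/3)
D = -589/26 (D = -23 - 9/(-26) = -23 - 9*(-1)/26 = -23 - 1*(-9/26) = -23 + 9/26 = -589/26 ≈ -22.654)
(D + c(T))**2 = (-589/26 + (1 + (1/3)*(-9)))**2 = (-589/26 + (1 - 3))**2 = (-589/26 - 2)**2 = (-641/26)**2 = 410881/676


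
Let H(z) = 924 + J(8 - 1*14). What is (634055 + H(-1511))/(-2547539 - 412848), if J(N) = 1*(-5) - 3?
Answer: -634971/2960387 ≈ -0.21449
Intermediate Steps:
J(N) = -8 (J(N) = -5 - 3 = -8)
H(z) = 916 (H(z) = 924 - 8 = 916)
(634055 + H(-1511))/(-2547539 - 412848) = (634055 + 916)/(-2547539 - 412848) = 634971/(-2960387) = 634971*(-1/2960387) = -634971/2960387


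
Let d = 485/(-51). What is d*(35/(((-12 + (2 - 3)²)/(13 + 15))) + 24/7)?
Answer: 188180/231 ≈ 814.63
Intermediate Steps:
d = -485/51 (d = 485*(-1/51) = -485/51 ≈ -9.5098)
d*(35/(((-12 + (2 - 3)²)/(13 + 15))) + 24/7) = -485*(35/(((-12 + (2 - 3)²)/(13 + 15))) + 24/7)/51 = -485*(35/(((-12 + (-1)²)/28)) + 24*(⅐))/51 = -485*(35/(((-12 + 1)*(1/28))) + 24/7)/51 = -485*(35/((-11*1/28)) + 24/7)/51 = -485*(35/(-11/28) + 24/7)/51 = -485*(35*(-28/11) + 24/7)/51 = -485*(-980/11 + 24/7)/51 = -485/51*(-6596/77) = 188180/231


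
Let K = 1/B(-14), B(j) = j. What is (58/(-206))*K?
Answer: 29/1442 ≈ 0.020111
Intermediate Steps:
K = -1/14 (K = 1/(-14) = -1/14 ≈ -0.071429)
(58/(-206))*K = (58/(-206))*(-1/14) = (58*(-1/206))*(-1/14) = -29/103*(-1/14) = 29/1442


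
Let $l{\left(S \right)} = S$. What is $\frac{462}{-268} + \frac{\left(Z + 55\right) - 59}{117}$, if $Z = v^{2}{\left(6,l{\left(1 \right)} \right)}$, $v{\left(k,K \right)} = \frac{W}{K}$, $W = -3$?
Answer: $- \frac{26357}{15678} \approx -1.6811$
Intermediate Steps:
$v{\left(k,K \right)} = - \frac{3}{K}$
$Z = 9$ ($Z = \left(- \frac{3}{1}\right)^{2} = \left(\left(-3\right) 1\right)^{2} = \left(-3\right)^{2} = 9$)
$\frac{462}{-268} + \frac{\left(Z + 55\right) - 59}{117} = \frac{462}{-268} + \frac{\left(9 + 55\right) - 59}{117} = 462 \left(- \frac{1}{268}\right) + \left(64 - 59\right) \frac{1}{117} = - \frac{231}{134} + 5 \cdot \frac{1}{117} = - \frac{231}{134} + \frac{5}{117} = - \frac{26357}{15678}$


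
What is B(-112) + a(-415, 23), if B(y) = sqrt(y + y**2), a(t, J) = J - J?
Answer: 4*sqrt(777) ≈ 111.50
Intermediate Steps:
a(t, J) = 0
B(-112) + a(-415, 23) = sqrt(-112*(1 - 112)) + 0 = sqrt(-112*(-111)) + 0 = sqrt(12432) + 0 = 4*sqrt(777) + 0 = 4*sqrt(777)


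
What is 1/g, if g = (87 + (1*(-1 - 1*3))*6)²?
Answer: 1/3969 ≈ 0.00025195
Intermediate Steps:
g = 3969 (g = (87 + (1*(-1 - 3))*6)² = (87 + (1*(-4))*6)² = (87 - 4*6)² = (87 - 24)² = 63² = 3969)
1/g = 1/3969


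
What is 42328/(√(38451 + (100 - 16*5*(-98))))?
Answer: 42328*√46391/46391 ≈ 196.52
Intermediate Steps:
42328/(√(38451 + (100 - 16*5*(-98)))) = 42328/(√(38451 + (100 - 80*(-98)))) = 42328/(√(38451 + (100 + 7840))) = 42328/(√(38451 + 7940)) = 42328/(√46391) = 42328*(√46391/46391) = 42328*√46391/46391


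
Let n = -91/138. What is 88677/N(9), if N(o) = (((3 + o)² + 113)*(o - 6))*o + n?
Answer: 12237426/957491 ≈ 12.781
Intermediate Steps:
n = -91/138 (n = -91*1/138 = -91/138 ≈ -0.65942)
N(o) = -91/138 + o*(-6 + o)*(113 + (3 + o)²) (N(o) = (((3 + o)² + 113)*(o - 6))*o - 91/138 = ((113 + (3 + o)²)*(-6 + o))*o - 91/138 = ((-6 + o)*(113 + (3 + o)²))*o - 91/138 = o*(-6 + o)*(113 + (3 + o)²) - 91/138 = -91/138 + o*(-6 + o)*(113 + (3 + o)²))
88677/N(9) = 88677/(-91/138 + 9⁴ - 732*9 + 86*9²) = 88677/(-91/138 + 6561 - 6588 + 86*81) = 88677/(-91/138 + 6561 - 6588 + 6966) = 88677/(957491/138) = 88677*(138/957491) = 12237426/957491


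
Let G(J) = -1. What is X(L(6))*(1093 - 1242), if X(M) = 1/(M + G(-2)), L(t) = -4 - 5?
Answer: 149/10 ≈ 14.900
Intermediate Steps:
L(t) = -9
X(M) = 1/(-1 + M) (X(M) = 1/(M - 1) = 1/(-1 + M))
X(L(6))*(1093 - 1242) = (1093 - 1242)/(-1 - 9) = -149/(-10) = -⅒*(-149) = 149/10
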